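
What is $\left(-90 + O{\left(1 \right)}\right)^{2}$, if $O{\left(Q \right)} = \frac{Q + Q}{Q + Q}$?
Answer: $7921$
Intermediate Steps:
$O{\left(Q \right)} = 1$ ($O{\left(Q \right)} = \frac{2 Q}{2 Q} = 2 Q \frac{1}{2 Q} = 1$)
$\left(-90 + O{\left(1 \right)}\right)^{2} = \left(-90 + 1\right)^{2} = \left(-89\right)^{2} = 7921$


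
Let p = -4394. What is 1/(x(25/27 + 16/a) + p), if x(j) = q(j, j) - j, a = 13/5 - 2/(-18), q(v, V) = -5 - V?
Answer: -1647/7267643 ≈ -0.00022662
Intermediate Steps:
a = 122/45 (a = 13*(1/5) - 2*(-1/18) = 13/5 + 1/9 = 122/45 ≈ 2.7111)
x(j) = -5 - 2*j (x(j) = (-5 - j) - j = -5 - 2*j)
1/(x(25/27 + 16/a) + p) = 1/((-5 - 2*(25/27 + 16/(122/45))) - 4394) = 1/((-5 - 2*(25*(1/27) + 16*(45/122))) - 4394) = 1/((-5 - 2*(25/27 + 360/61)) - 4394) = 1/((-5 - 2*11245/1647) - 4394) = 1/((-5 - 22490/1647) - 4394) = 1/(-30725/1647 - 4394) = 1/(-7267643/1647) = -1647/7267643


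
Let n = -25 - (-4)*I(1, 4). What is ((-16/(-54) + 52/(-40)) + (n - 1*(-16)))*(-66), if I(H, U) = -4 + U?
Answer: 29711/45 ≈ 660.24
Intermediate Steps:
n = -25 (n = -25 - (-4)*(-4 + 4) = -25 - (-4)*0 = -25 - 1*0 = -25 + 0 = -25)
((-16/(-54) + 52/(-40)) + (n - 1*(-16)))*(-66) = ((-16/(-54) + 52/(-40)) + (-25 - 1*(-16)))*(-66) = ((-16*(-1/54) + 52*(-1/40)) + (-25 + 16))*(-66) = ((8/27 - 13/10) - 9)*(-66) = (-271/270 - 9)*(-66) = -2701/270*(-66) = 29711/45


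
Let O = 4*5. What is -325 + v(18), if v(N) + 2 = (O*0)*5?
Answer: -327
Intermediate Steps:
O = 20
v(N) = -2 (v(N) = -2 + (20*0)*5 = -2 + 0*5 = -2 + 0 = -2)
-325 + v(18) = -325 - 2 = -327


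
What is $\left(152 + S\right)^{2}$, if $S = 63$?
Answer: $46225$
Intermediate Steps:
$\left(152 + S\right)^{2} = \left(152 + 63\right)^{2} = 215^{2} = 46225$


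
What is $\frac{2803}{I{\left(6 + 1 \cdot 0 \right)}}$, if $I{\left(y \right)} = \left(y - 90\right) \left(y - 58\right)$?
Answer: $\frac{2803}{4368} \approx 0.64171$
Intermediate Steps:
$I{\left(y \right)} = \left(-90 + y\right) \left(-58 + y\right)$ ($I{\left(y \right)} = \left(y - 90\right) \left(-58 + y\right) = \left(-90 + y\right) \left(-58 + y\right)$)
$\frac{2803}{I{\left(6 + 1 \cdot 0 \right)}} = \frac{2803}{5220 + \left(6 + 1 \cdot 0\right)^{2} - 148 \left(6 + 1 \cdot 0\right)} = \frac{2803}{5220 + \left(6 + 0\right)^{2} - 148 \left(6 + 0\right)} = \frac{2803}{5220 + 6^{2} - 888} = \frac{2803}{5220 + 36 - 888} = \frac{2803}{4368}$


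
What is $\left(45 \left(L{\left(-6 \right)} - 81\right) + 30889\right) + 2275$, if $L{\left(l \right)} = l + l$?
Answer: $28979$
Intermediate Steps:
$L{\left(l \right)} = 2 l$
$\left(45 \left(L{\left(-6 \right)} - 81\right) + 30889\right) + 2275 = \left(45 \left(2 \left(-6\right) - 81\right) + 30889\right) + 2275 = \left(45 \left(-12 - 81\right) + 30889\right) + 2275 = \left(45 \left(-93\right) + 30889\right) + 2275 = \left(-4185 + 30889\right) + 2275 = 26704 + 2275 = 28979$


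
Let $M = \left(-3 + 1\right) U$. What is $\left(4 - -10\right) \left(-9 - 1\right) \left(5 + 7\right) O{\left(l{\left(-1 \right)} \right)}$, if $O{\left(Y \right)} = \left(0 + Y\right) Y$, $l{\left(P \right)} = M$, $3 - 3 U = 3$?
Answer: $0$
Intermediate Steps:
$U = 0$ ($U = 1 - 1 = 0$)
$M = 0$ ($M = \left(-3 + 1\right) 0 = \left(-2\right) 0 = 0$)
$l{\left(P \right)} = 0$
$O{\left(Y \right)} = Y^{2}$ ($O{\left(Y \right)} = Y Y = Y^{2}$)
$\left(4 - -10\right) \left(-9 - 1\right) \left(5 + 7\right) O{\left(l{\left(-1 \right)} \right)} = \left(4 - -10\right) \left(-9 - 1\right) \left(5 + 7\right) 0^{2} = \left(4 + 10\right) \left(\left(-10\right) 12\right) 0 = 14 \left(-120\right) 0 = \left(-1680\right) 0 = 0$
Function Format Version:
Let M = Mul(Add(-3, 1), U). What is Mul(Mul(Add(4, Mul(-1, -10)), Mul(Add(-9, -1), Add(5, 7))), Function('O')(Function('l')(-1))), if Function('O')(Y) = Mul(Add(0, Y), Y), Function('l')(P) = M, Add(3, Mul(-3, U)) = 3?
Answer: 0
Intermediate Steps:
U = 0 (U = Add(1, Mul(Rational(-1, 3), 3)) = Add(1, -1) = 0)
M = 0 (M = Mul(Add(-3, 1), 0) = Mul(-2, 0) = 0)
Function('l')(P) = 0
Function('O')(Y) = Pow(Y, 2) (Function('O')(Y) = Mul(Y, Y) = Pow(Y, 2))
Mul(Mul(Add(4, Mul(-1, -10)), Mul(Add(-9, -1), Add(5, 7))), Function('O')(Function('l')(-1))) = Mul(Mul(Add(4, Mul(-1, -10)), Mul(Add(-9, -1), Add(5, 7))), Pow(0, 2)) = Mul(Mul(Add(4, 10), Mul(-10, 12)), 0) = Mul(Mul(14, -120), 0) = Mul(-1680, 0) = 0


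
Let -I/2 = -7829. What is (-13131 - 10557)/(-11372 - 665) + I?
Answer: 188499034/12037 ≈ 15660.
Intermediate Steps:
I = 15658 (I = -2*(-7829) = 15658)
(-13131 - 10557)/(-11372 - 665) + I = (-13131 - 10557)/(-11372 - 665) + 15658 = -23688/(-12037) + 15658 = -23688*(-1/12037) + 15658 = 23688/12037 + 15658 = 188499034/12037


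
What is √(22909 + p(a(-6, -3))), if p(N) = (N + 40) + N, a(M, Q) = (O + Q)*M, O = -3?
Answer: √23021 ≈ 151.73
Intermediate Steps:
a(M, Q) = M*(-3 + Q) (a(M, Q) = (-3 + Q)*M = M*(-3 + Q))
p(N) = 40 + 2*N (p(N) = (40 + N) + N = 40 + 2*N)
√(22909 + p(a(-6, -3))) = √(22909 + (40 + 2*(-6*(-3 - 3)))) = √(22909 + (40 + 2*(-6*(-6)))) = √(22909 + (40 + 2*36)) = √(22909 + (40 + 72)) = √(22909 + 112) = √23021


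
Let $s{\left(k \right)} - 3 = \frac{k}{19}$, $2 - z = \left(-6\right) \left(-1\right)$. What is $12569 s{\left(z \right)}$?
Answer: $\frac{666157}{19} \approx 35061.0$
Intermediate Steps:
$z = -4$ ($z = 2 - \left(-6\right) \left(-1\right) = 2 - 6 = -4$)
$s{\left(k \right)} = 3 + \frac{k}{19}$
$12569 s{\left(z \right)} = 12569 \left(3 + \frac{1}{19} \left(-4\right)\right) = 12569 \left(3 - \frac{4}{19}\right) = 12569 \cdot \frac{53}{19} = \frac{666157}{19}$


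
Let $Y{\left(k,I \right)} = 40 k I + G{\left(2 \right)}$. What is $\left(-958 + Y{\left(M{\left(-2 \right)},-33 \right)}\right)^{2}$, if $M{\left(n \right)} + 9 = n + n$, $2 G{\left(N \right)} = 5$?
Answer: $\frac{1050343281}{4} \approx 2.6259 \cdot 10^{8}$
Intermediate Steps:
$G{\left(N \right)} = \frac{5}{2}$ ($G{\left(N \right)} = \frac{1}{2} \cdot 5 = \frac{5}{2}$)
$M{\left(n \right)} = -9 + 2 n$ ($M{\left(n \right)} = -9 + \left(n + n\right) = -9 + 2 n$)
$Y{\left(k,I \right)} = \frac{5}{2} + 40 I k$ ($Y{\left(k,I \right)} = 40 k I + \frac{5}{2} = 40 I k + \frac{5}{2} = \frac{5}{2} + 40 I k$)
$\left(-958 + Y{\left(M{\left(-2 \right)},-33 \right)}\right)^{2} = \left(-958 + \left(\frac{5}{2} + 40 \left(-33\right) \left(-9 + 2 \left(-2\right)\right)\right)\right)^{2} = \left(-958 + \left(\frac{5}{2} + 40 \left(-33\right) \left(-9 - 4\right)\right)\right)^{2} = \left(-958 + \left(\frac{5}{2} + 40 \left(-33\right) \left(-13\right)\right)\right)^{2} = \left(-958 + \left(\frac{5}{2} + 17160\right)\right)^{2} = \left(-958 + \frac{34325}{2}\right)^{2} = \left(\frac{32409}{2}\right)^{2} = \frac{1050343281}{4}$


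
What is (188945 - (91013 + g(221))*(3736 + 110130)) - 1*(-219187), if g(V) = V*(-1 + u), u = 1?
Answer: -10362878126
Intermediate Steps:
g(V) = 0 (g(V) = V*(-1 + 1) = V*0 = 0)
(188945 - (91013 + g(221))*(3736 + 110130)) - 1*(-219187) = (188945 - (91013 + 0)*(3736 + 110130)) - 1*(-219187) = (188945 - 91013*113866) + 219187 = (188945 - 1*10363286258) + 219187 = (188945 - 10363286258) + 219187 = -10363097313 + 219187 = -10362878126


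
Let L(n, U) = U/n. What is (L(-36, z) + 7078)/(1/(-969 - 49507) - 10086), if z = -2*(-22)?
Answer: -3214866916/4581908433 ≈ -0.70164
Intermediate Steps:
z = 44
(L(-36, z) + 7078)/(1/(-969 - 49507) - 10086) = (44/(-36) + 7078)/(1/(-969 - 49507) - 10086) = (44*(-1/36) + 7078)/(1/(-50476) - 10086) = (-11/9 + 7078)/(-1/50476 - 10086) = 63691/(9*(-509100937/50476)) = (63691/9)*(-50476/509100937) = -3214866916/4581908433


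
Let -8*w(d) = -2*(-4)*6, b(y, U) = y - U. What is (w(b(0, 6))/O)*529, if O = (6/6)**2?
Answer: -3174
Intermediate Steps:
O = 1 (O = (6*(1/6))**2 = 1**2 = 1)
w(d) = -6 (w(d) = -(-2*(-4))*6/8 = -6)
(w(b(0, 6))/O)*529 = -6/1*529 = -6*1*529 = -6*529 = -3174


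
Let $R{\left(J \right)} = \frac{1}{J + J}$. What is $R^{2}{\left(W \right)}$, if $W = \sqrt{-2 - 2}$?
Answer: $- \frac{1}{16} \approx -0.0625$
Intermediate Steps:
$W = 2 i$ ($W = \sqrt{-4} = 2 i \approx 2.0 i$)
$R{\left(J \right)} = \frac{1}{2 J}$
$R^{2}{\left(W \right)} = \left(\frac{1}{2 \cdot 2 i}\right)^{2} = \left(\frac{\left(- \frac{1}{2}\right) i}{2}\right)^{2} = \left(- \frac{i}{4}\right)^{2} = - \frac{1}{16}$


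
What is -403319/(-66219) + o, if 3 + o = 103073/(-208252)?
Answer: 35795879837/13790239188 ≈ 2.5957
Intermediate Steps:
o = -727829/208252 (o = -3 + 103073/(-208252) = -3 + 103073*(-1/208252) = -3 - 103073/208252 = -727829/208252 ≈ -3.4949)
-403319/(-66219) + o = -403319/(-66219) - 727829/208252 = -403319*(-1/66219) - 727829/208252 = 403319/66219 - 727829/208252 = 35795879837/13790239188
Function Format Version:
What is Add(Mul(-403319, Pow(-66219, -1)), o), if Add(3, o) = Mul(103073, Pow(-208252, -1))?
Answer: Rational(35795879837, 13790239188) ≈ 2.5957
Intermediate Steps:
o = Rational(-727829, 208252) (o = Add(-3, Mul(103073, Pow(-208252, -1))) = Add(-3, Mul(103073, Rational(-1, 208252))) = Add(-3, Rational(-103073, 208252)) = Rational(-727829, 208252) ≈ -3.4949)
Add(Mul(-403319, Pow(-66219, -1)), o) = Add(Mul(-403319, Pow(-66219, -1)), Rational(-727829, 208252)) = Add(Mul(-403319, Rational(-1, 66219)), Rational(-727829, 208252)) = Add(Rational(403319, 66219), Rational(-727829, 208252)) = Rational(35795879837, 13790239188)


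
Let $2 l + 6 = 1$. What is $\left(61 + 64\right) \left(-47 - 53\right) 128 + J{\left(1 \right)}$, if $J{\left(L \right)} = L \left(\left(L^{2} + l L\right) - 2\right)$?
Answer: $- \frac{3200007}{2} \approx -1.6 \cdot 10^{6}$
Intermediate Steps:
$l = - \frac{5}{2}$ ($l = -3 + \frac{1}{2} \cdot 1 = -3 + \frac{1}{2} = - \frac{5}{2} \approx -2.5$)
$J{\left(L \right)} = L \left(-2 + L^{2} - \frac{5 L}{2}\right)$ ($J{\left(L \right)} = L \left(\left(L^{2} - \frac{5 L}{2}\right) - 2\right) = L \left(-2 + L^{2} - \frac{5 L}{2}\right)$)
$\left(61 + 64\right) \left(-47 - 53\right) 128 + J{\left(1 \right)} = \left(61 + 64\right) \left(-47 - 53\right) 128 + \frac{1}{2} \cdot 1 \left(-4 - 5 + 2 \cdot 1^{2}\right) = 125 \left(-100\right) 128 + \frac{1}{2} \cdot 1 \left(-4 - 5 + 2 \cdot 1\right) = \left(-12500\right) 128 + \frac{1}{2} \cdot 1 \left(-4 - 5 + 2\right) = -1600000 + \frac{1}{2} \cdot 1 \left(-7\right) = -1600000 - \frac{7}{2} = - \frac{3200007}{2}$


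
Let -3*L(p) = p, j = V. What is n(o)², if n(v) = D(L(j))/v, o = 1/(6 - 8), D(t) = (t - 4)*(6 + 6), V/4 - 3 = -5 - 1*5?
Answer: 16384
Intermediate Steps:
V = -28 (V = 12 + 4*(-5 - 1*5) = 12 + 4*(-5 - 5) = 12 + 4*(-10) = 12 - 40 = -28)
j = -28
L(p) = -p/3
D(t) = -48 + 12*t (D(t) = (-4 + t)*12 = -48 + 12*t)
o = -½ (o = 1/(-2) = -½ ≈ -0.50000)
n(v) = 64/v (n(v) = (-48 + 12*(-⅓*(-28)))/v = (-48 + 12*(28/3))/v = (-48 + 112)/v = 64/v)
n(o)² = (64/(-½))² = (64*(-2))² = (-128)² = 16384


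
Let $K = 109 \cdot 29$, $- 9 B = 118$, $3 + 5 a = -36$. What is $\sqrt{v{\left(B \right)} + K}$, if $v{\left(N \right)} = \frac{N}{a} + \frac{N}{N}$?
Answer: $\frac{2 \sqrt{10826907}}{117} \approx 56.247$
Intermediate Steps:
$a = - \frac{39}{5}$ ($a = - \frac{3}{5} + \frac{1}{5} \left(-36\right) = - \frac{3}{5} - \frac{36}{5} = - \frac{39}{5} \approx -7.8$)
$B = - \frac{118}{9}$ ($B = \left(- \frac{1}{9}\right) 118 = - \frac{118}{9} \approx -13.111$)
$v{\left(N \right)} = 1 - \frac{5 N}{39}$ ($v{\left(N \right)} = \frac{N}{- \frac{39}{5}} + \frac{N}{N} = N \left(- \frac{5}{39}\right) + 1 = - \frac{5 N}{39} + 1 = 1 - \frac{5 N}{39}$)
$K = 3161$
$\sqrt{v{\left(B \right)} + K} = \sqrt{\left(1 - - \frac{590}{351}\right) + 3161} = \sqrt{\left(1 + \frac{590}{351}\right) + 3161} = \sqrt{\frac{941}{351} + 3161} = \sqrt{\frac{1110452}{351}} = \frac{2 \sqrt{10826907}}{117}$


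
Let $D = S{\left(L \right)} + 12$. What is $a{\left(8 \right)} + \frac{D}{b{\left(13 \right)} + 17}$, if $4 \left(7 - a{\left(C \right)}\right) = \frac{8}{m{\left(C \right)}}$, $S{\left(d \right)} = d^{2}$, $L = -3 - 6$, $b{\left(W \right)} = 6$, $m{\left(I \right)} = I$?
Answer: $\frac{993}{92} \approx 10.793$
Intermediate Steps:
$L = -9$ ($L = -3 - 6 = -9$)
$D = 93$ ($D = \left(-9\right)^{2} + 12 = 81 + 12 = 93$)
$a{\left(C \right)} = 7 - \frac{2}{C}$ ($a{\left(C \right)} = 7 - \frac{8 \frac{1}{C}}{4} = 7 - \frac{2}{C}$)
$a{\left(8 \right)} + \frac{D}{b{\left(13 \right)} + 17} = \left(7 - \frac{2}{8}\right) + \frac{1}{6 + 17} \cdot 93 = \left(7 - \frac{1}{4}\right) + \frac{1}{23} \cdot 93 = \frac{27}{4} + \frac{93}{23} = \frac{993}{92}$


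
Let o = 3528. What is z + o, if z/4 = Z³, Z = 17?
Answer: 23180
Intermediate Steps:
z = 19652 (z = 4*17³ = 4*4913 = 19652)
z + o = 19652 + 3528 = 23180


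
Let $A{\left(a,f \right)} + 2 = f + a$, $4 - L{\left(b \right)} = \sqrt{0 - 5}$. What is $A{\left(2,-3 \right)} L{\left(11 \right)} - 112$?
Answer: $-124 + 3 i \sqrt{5} \approx -124.0 + 6.7082 i$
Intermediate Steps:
$L{\left(b \right)} = 4 - i \sqrt{5}$ ($L{\left(b \right)} = 4 - \sqrt{0 - 5} = 4 - \sqrt{-5} = 4 - i \sqrt{5}$)
$A{\left(a,f \right)} = -2 + a + f$ ($A{\left(a,f \right)} = -2 + \left(f + a\right) = -2 + \left(a + f\right) = -2 + a + f$)
$A{\left(2,-3 \right)} L{\left(11 \right)} - 112 = \left(-2 + 2 - 3\right) \left(4 - i \sqrt{5}\right) - 112 = - 3 \left(4 - i \sqrt{5}\right) - 112 = \left(-12 + 3 i \sqrt{5}\right) - 112 = -124 + 3 i \sqrt{5}$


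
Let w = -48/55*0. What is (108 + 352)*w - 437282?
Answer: -437282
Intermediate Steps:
w = 0 (w = -48*1/55*0 = -48/55*0 = 0)
(108 + 352)*w - 437282 = (108 + 352)*0 - 437282 = 460*0 - 437282 = 0 - 437282 = -437282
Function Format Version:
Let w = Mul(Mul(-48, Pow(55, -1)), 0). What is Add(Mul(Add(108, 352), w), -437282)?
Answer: -437282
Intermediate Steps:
w = 0 (w = Mul(Mul(-48, Rational(1, 55)), 0) = Mul(Rational(-48, 55), 0) = 0)
Add(Mul(Add(108, 352), w), -437282) = Add(Mul(Add(108, 352), 0), -437282) = Add(Mul(460, 0), -437282) = Add(0, -437282) = -437282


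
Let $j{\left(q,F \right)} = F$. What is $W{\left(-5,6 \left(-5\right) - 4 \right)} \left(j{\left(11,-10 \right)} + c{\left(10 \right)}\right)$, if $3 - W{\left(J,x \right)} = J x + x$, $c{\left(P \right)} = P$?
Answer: $0$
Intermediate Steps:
$W{\left(J,x \right)} = 3 - x - J x$ ($W{\left(J,x \right)} = 3 - \left(J x + x\right) = 3 - \left(x + J x\right) = 3 - x - J x$)
$W{\left(-5,6 \left(-5\right) - 4 \right)} \left(j{\left(11,-10 \right)} + c{\left(10 \right)}\right) = \left(3 - \left(6 \left(-5\right) - 4\right) - - 5 \left(6 \left(-5\right) - 4\right)\right) \left(-10 + 10\right) = \left(3 - \left(-30 - 4\right) - - 5 \left(-30 - 4\right)\right) 0 = \left(3 - -34 - \left(-5\right) \left(-34\right)\right) 0 = \left(3 + 34 - 170\right) 0 = \left(-133\right) 0 = 0$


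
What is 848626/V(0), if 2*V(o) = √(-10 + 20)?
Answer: 848626*√10/5 ≈ 5.3672e+5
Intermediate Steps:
V(o) = √10/2 (V(o) = √(-10 + 20)/2 = √10/2)
848626/V(0) = 848626/((√10/2)) = 848626*(√10/5) = 848626*√10/5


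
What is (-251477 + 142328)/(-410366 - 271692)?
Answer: 109149/682058 ≈ 0.16003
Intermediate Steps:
(-251477 + 142328)/(-410366 - 271692) = -109149/(-682058) = -109149*(-1/682058) = 109149/682058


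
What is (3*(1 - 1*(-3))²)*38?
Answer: 1824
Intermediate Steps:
(3*(1 - 1*(-3))²)*38 = (3*(1 + 3)²)*38 = (3*4²)*38 = (3*16)*38 = 48*38 = 1824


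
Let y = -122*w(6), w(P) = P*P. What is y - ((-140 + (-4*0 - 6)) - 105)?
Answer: -4141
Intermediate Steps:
w(P) = P²
y = -4392 (y = -122*6² = -122*36 = -4392)
y - ((-140 + (-4*0 - 6)) - 105) = -4392 - ((-140 + (-4*0 - 6)) - 105) = -4392 - ((-140 + (0 - 6)) - 105) = -4392 - ((-140 - 6) - 105) = -4392 - (-146 - 105) = -4392 - 1*(-251) = -4392 + 251 = -4141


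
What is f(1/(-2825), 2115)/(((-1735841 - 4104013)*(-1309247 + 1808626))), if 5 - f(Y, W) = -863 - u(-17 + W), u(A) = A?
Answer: -1483/1458150225333 ≈ -1.0170e-9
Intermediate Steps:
f(Y, W) = 851 + W (f(Y, W) = 5 - (-863 - (-17 + W)) = 5 - (-863 + (17 - W)) = 5 - (-846 - W) = 5 + (846 + W) = 851 + W)
f(1/(-2825), 2115)/(((-1735841 - 4104013)*(-1309247 + 1808626))) = (851 + 2115)/(((-1735841 - 4104013)*(-1309247 + 1808626))) = 2966/((-5839854*499379)) = 2966/(-2916300450666) = 2966*(-1/2916300450666) = -1483/1458150225333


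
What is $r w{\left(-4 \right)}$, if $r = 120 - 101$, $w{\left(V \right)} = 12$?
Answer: $228$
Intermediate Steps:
$r = 19$ ($r = 120 - 101 = 19$)
$r w{\left(-4 \right)} = 19 \cdot 12 = 228$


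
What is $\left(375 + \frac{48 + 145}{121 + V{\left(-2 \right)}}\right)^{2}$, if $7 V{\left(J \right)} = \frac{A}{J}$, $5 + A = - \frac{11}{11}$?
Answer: $\frac{102464650201}{722500} \approx 1.4182 \cdot 10^{5}$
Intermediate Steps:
$A = -6$ ($A = -5 - \frac{11}{11} = -5 - 1 = -6$)
$V{\left(J \right)} = - \frac{6}{7 J}$ ($V{\left(J \right)} = \frac{\left(-6\right) \frac{1}{J}}{7} = - \frac{6}{7 J}$)
$\left(375 + \frac{48 + 145}{121 + V{\left(-2 \right)}}\right)^{2} = \left(375 + \frac{48 + 145}{121 - \frac{6}{7 \left(-2\right)}}\right)^{2} = \left(375 + \frac{193}{121 - - \frac{3}{7}}\right)^{2} = \left(375 + \frac{193}{121 + \frac{3}{7}}\right)^{2} = \left(375 + \frac{193}{\frac{850}{7}}\right)^{2} = \left(375 + 193 \cdot \frac{7}{850}\right)^{2} = \left(375 + \frac{1351}{850}\right)^{2} = \left(\frac{320101}{850}\right)^{2} = \frac{102464650201}{722500}$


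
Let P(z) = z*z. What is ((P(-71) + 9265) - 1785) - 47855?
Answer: -35334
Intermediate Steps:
P(z) = z**2
((P(-71) + 9265) - 1785) - 47855 = (((-71)**2 + 9265) - 1785) - 47855 = ((5041 + 9265) - 1785) - 47855 = (14306 - 1785) - 47855 = 12521 - 47855 = -35334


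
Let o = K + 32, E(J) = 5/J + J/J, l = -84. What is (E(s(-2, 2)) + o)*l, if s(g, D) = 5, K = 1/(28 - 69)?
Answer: -117012/41 ≈ -2854.0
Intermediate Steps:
K = -1/41 (K = 1/(-41) = -1/41 ≈ -0.024390)
E(J) = 1 + 5/J (E(J) = 5/J + 1 = 1 + 5/J)
o = 1311/41 (o = -1/41 + 32 = 1311/41 ≈ 31.976)
(E(s(-2, 2)) + o)*l = ((5 + 5)/5 + 1311/41)*(-84) = ((⅕)*10 + 1311/41)*(-84) = (2 + 1311/41)*(-84) = (1393/41)*(-84) = -117012/41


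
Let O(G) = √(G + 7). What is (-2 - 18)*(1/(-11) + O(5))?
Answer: 20/11 - 40*√3 ≈ -67.464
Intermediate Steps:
O(G) = √(7 + G)
(-2 - 18)*(1/(-11) + O(5)) = (-2 - 18)*(1/(-11) + √(7 + 5)) = -20*(-1/11 + √12) = -20*(-1/11 + 2*√3) = 20/11 - 40*√3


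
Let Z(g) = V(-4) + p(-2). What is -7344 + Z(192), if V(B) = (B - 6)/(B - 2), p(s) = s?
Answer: -22033/3 ≈ -7344.3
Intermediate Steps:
V(B) = (-6 + B)/(-2 + B)
Z(g) = -⅓ (Z(g) = (-6 - 4)/(-2 - 4) - 2 = -10/(-6) - 2 = -⅙*(-10) - 2 = 5/3 - 2 = -⅓)
-7344 + Z(192) = -7344 - ⅓ = -22033/3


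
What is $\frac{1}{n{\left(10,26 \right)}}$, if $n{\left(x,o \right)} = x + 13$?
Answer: $\frac{1}{23} \approx 0.043478$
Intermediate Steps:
$n{\left(x,o \right)} = 13 + x$
$\frac{1}{n{\left(10,26 \right)}} = \frac{1}{13 + 10} = \frac{1}{23}$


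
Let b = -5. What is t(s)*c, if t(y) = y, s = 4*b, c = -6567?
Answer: 131340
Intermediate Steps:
s = -20 (s = 4*(-5) = -20)
t(s)*c = -20*(-6567) = 131340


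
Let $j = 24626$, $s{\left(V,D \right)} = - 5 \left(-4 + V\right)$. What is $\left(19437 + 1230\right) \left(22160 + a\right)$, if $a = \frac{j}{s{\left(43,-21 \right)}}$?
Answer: $\frac{29599098286}{65} \approx 4.5537 \cdot 10^{8}$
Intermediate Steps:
$s{\left(V,D \right)} = 20 - 5 V$
$a = - \frac{24626}{195}$ ($a = \frac{24626}{20 - 215} = \frac{24626}{-195} = 24626 \left(- \frac{1}{195}\right) = - \frac{24626}{195} \approx -126.29$)
$\left(19437 + 1230\right) \left(22160 + a\right) = \left(19437 + 1230\right) \left(22160 - \frac{24626}{195}\right) = 20667 \cdot \frac{4296574}{195} = \frac{29599098286}{65}$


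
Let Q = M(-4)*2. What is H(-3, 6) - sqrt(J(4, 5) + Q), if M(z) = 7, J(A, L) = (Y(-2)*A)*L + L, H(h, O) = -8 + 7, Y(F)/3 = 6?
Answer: -1 - sqrt(379) ≈ -20.468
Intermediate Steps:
Y(F) = 18 (Y(F) = 3*6 = 18)
H(h, O) = -1
J(A, L) = L + 18*A*L (J(A, L) = (18*A)*L + L = 18*A*L + L = L + 18*A*L)
Q = 14 (Q = 7*2 = 14)
H(-3, 6) - sqrt(J(4, 5) + Q) = -1 - sqrt(5*(1 + 18*4) + 14) = -1 - sqrt(5*(1 + 72) + 14) = -1 - sqrt(5*73 + 14) = -1 - sqrt(365 + 14) = -1 - sqrt(379)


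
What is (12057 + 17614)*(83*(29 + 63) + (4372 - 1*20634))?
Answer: -255942046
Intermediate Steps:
(12057 + 17614)*(83*(29 + 63) + (4372 - 1*20634)) = 29671*(83*92 + (4372 - 20634)) = 29671*(7636 - 16262) = 29671*(-8626) = -255942046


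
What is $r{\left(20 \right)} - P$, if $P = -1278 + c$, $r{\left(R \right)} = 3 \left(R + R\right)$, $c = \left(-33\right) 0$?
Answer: $1398$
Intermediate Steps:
$c = 0$
$r{\left(R \right)} = 6 R$ ($r{\left(R \right)} = 3 \cdot 2 R = 6 R$)
$P = -1278$ ($P = -1278 + 0 = -1278$)
$r{\left(20 \right)} - P = 6 \cdot 20 - -1278 = 120 + 1278 = 1398$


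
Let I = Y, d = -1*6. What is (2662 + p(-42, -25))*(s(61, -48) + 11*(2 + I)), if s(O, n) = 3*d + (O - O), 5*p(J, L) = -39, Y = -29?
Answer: -836073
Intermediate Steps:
d = -6
I = -29
p(J, L) = -39/5 (p(J, L) = (⅕)*(-39) = -39/5)
s(O, n) = -18 (s(O, n) = 3*(-6) + (O - O) = -18 + 0 = -18)
(2662 + p(-42, -25))*(s(61, -48) + 11*(2 + I)) = (2662 - 39/5)*(-18 + 11*(2 - 29)) = 13271*(-18 + 11*(-27))/5 = 13271*(-18 - 297)/5 = (13271/5)*(-315) = -836073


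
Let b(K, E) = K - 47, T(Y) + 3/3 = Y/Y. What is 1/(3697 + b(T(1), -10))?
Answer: 1/3650 ≈ 0.00027397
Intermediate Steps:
T(Y) = 0 (T(Y) = -1 + Y/Y = -1 + 1 = 0)
b(K, E) = -47 + K
1/(3697 + b(T(1), -10)) = 1/(3697 + (-47 + 0)) = 1/(3697 - 47) = 1/3650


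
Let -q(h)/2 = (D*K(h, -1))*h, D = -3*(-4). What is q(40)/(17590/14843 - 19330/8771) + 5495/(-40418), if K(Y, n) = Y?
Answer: 96217923742481/2552748914 ≈ 37692.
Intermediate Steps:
D = 12
q(h) = -24*h**2 (q(h) = -2*12*h*h = -24*h**2)
q(40)/(17590/14843 - 19330/8771) + 5495/(-40418) = (-24*40**2)/(17590/14843 - 19330/8771) + 5495/(-40418) = (-24*1600)/(17590*(1/14843) - 19330*1/8771) + 5495*(-1/40418) = -38400/(17590/14843 - 19330/8771) - 785/5774 = -38400/(-132633300/130187953) - 785/5774 = -38400*(-130187953/132633300) - 785/5774 = 16664057984/442111 - 785/5774 = 96217923742481/2552748914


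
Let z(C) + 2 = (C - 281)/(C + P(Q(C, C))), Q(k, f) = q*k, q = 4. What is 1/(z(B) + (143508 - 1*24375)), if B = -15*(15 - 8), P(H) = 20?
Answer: 85/10126521 ≈ 8.3938e-6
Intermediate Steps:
Q(k, f) = 4*k
B = -105 (B = -15*7 = -105)
z(C) = -2 + (-281 + C)/(20 + C) (z(C) = -2 + (C - 281)/(C + 20) = -2 + (-281 + C)/(20 + C))
1/(z(B) + (143508 - 1*24375)) = 1/((-321 - 1*(-105))/(20 - 105) + (143508 - 1*24375)) = 1/((-321 + 105)/(-85) + (143508 - 24375)) = 1/(-1/85*(-216) + 119133) = 1/(216/85 + 119133) = 1/(10126521/85) = 85/10126521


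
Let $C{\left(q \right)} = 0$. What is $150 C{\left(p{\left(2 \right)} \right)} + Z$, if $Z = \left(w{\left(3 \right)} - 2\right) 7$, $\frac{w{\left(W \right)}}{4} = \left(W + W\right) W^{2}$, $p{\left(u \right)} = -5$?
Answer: $1498$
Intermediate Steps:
$w{\left(W \right)} = 8 W^{3}$ ($w{\left(W \right)} = 4 \left(W + W\right) W^{2} = 4 \cdot 2 W W^{2} = 4 \cdot 2 W^{3} = 8 W^{3}$)
$Z = 1498$ ($Z = \left(8 \cdot 3^{3} - 2\right) 7 = \left(8 \cdot 27 - 2\right) 7 = \left(216 - 2\right) 7 = 214 \cdot 7 = 1498$)
$150 C{\left(p{\left(2 \right)} \right)} + Z = 150 \cdot 0 + 1498 = 0 + 1498 = 1498$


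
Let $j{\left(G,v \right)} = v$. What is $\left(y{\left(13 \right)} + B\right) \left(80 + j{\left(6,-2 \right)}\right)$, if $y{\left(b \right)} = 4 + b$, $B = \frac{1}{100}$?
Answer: $\frac{66339}{50} \approx 1326.8$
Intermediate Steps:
$B = \frac{1}{100} \approx 0.01$
$\left(y{\left(13 \right)} + B\right) \left(80 + j{\left(6,-2 \right)}\right) = \left(\left(4 + 13\right) + \frac{1}{100}\right) \left(80 - 2\right) = \left(17 + \frac{1}{100}\right) 78 = \frac{1701}{100} \cdot 78 = \frac{66339}{50}$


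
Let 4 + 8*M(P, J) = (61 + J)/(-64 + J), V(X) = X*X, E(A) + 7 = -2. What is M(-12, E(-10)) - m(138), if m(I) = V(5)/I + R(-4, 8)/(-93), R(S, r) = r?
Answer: -213665/312294 ≈ -0.68418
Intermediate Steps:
E(A) = -9 (E(A) = -7 - 2 = -9)
V(X) = X²
M(P, J) = -½ + (61 + J)/(8*(-64 + J)) (M(P, J) = -½ + ((61 + J)/(-64 + J))/8 = -½ + (61 + J)/(8*(-64 + J)))
m(I) = -8/93 + 25/I (m(I) = 5²/I + 8/(-93) = 25/I + 8*(-1/93) = 25/I - 8/93 = -8/93 + 25/I)
M(-12, E(-10)) - m(138) = (317 - 3*(-9))/(8*(-64 - 9)) - (-8/93 + 25/138) = (⅛)*(317 + 27)/(-73) - (-8/93 + 25*(1/138)) = (⅛)*(-1/73)*344 - (-8/93 + 25/138) = -43/73 - 1*407/4278 = -43/73 - 407/4278 = -213665/312294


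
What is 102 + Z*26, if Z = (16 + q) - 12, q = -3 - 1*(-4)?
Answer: 232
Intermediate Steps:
q = 1 (q = -3 + 4 = 1)
Z = 5 (Z = (16 + 1) - 12 = 17 - 12 = 5)
102 + Z*26 = 102 + 5*26 = 102 + 130 = 232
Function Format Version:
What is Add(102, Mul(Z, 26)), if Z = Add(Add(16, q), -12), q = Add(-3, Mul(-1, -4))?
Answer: 232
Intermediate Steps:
q = 1 (q = Add(-3, 4) = 1)
Z = 5 (Z = Add(Add(16, 1), -12) = Add(17, -12) = 5)
Add(102, Mul(Z, 26)) = Add(102, Mul(5, 26)) = Add(102, 130) = 232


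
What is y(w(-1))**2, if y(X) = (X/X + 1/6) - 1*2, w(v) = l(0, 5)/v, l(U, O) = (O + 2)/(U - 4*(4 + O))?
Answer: 25/36 ≈ 0.69444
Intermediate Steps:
l(U, O) = (2 + O)/(-16 + U - 4*O) (l(U, O) = (2 + O)/(U + (-16 - 4*O)) = (2 + O)/(-16 + U - 4*O))
w(v) = -7/(36*v) (w(v) = ((-2 - 1*5)/(16 - 1*0 + 4*5))/v = ((-2 - 5)/(16 + 0 + 20))/v = (-7/36)/v = ((1/36)*(-7))/v = -7/(36*v))
y(X) = -5/6 (y(X) = (1 + 1*(1/6)) - 2 = (1 + 1/6) - 2 = 7/6 - 2 = -5/6)
y(w(-1))**2 = (-5/6)**2 = 25/36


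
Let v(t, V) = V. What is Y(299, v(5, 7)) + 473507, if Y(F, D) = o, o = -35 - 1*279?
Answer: 473193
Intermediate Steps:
o = -314 (o = -35 - 279 = -314)
Y(F, D) = -314
Y(299, v(5, 7)) + 473507 = -314 + 473507 = 473193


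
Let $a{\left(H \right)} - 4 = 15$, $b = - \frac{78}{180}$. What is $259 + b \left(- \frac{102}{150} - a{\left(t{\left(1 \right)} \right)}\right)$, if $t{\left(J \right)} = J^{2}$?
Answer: $\frac{33441}{125} \approx 267.53$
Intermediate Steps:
$b = - \frac{13}{30}$ ($b = \left(-78\right) \frac{1}{180} = - \frac{13}{30} \approx -0.43333$)
$a{\left(H \right)} = 19$ ($a{\left(H \right)} = 4 + 15 = 19$)
$259 + b \left(- \frac{102}{150} - a{\left(t{\left(1 \right)} \right)}\right) = 259 - \frac{13 \left(- \frac{102}{150} - 19\right)}{30} = 259 - \frac{13 \left(\left(-102\right) \frac{1}{150} - 19\right)}{30} = 259 - \frac{13 \left(- \frac{17}{25} - 19\right)}{30} = 259 - - \frac{1066}{125} = 259 + \frac{1066}{125} = \frac{33441}{125}$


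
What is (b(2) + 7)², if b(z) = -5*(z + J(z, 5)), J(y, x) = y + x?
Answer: 1444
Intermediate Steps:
J(y, x) = x + y
b(z) = -25 - 10*z (b(z) = -5*(z + (5 + z)) = -5*(5 + 2*z) = -25 - 10*z)
(b(2) + 7)² = ((-25 - 10*2) + 7)² = ((-25 - 20) + 7)² = (-45 + 7)² = (-38)² = 1444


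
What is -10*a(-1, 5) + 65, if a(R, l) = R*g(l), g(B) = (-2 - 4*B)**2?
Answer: 4905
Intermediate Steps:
a(R, l) = 4*R*(1 + 2*l)**2 (a(R, l) = R*(4*(1 + 2*l)**2) = 4*R*(1 + 2*l)**2)
-10*a(-1, 5) + 65 = -40*(-1)*(1 + 2*5)**2 + 65 = -40*(-1)*(1 + 10)**2 + 65 = -40*(-1)*11**2 + 65 = -40*(-1)*121 + 65 = -10*(-484) + 65 = 4840 + 65 = 4905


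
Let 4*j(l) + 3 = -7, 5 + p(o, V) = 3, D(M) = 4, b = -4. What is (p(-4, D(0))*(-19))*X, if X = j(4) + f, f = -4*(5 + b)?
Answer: -247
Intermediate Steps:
p(o, V) = -2 (p(o, V) = -5 + 3 = -2)
j(l) = -5/2 (j(l) = -3/4 + (1/4)*(-7) = -3/4 - 7/4 = -5/2)
f = -4 (f = -4*(5 - 4) = -4*1 = -4)
X = -13/2 (X = -5/2 - 4 = -13/2 ≈ -6.5000)
(p(-4, D(0))*(-19))*X = -2*(-19)*(-13/2) = 38*(-13/2) = -247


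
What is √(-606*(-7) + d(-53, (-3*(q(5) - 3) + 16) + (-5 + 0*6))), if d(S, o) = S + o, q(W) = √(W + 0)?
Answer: √(4209 - 3*√5) ≈ 64.825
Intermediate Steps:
q(W) = √W
√(-606*(-7) + d(-53, (-3*(q(5) - 3) + 16) + (-5 + 0*6))) = √(-606*(-7) + (-53 + ((-3*(√5 - 3) + 16) + (-5 + 0*6)))) = √(4242 + (-53 + ((-3*(-3 + √5) + 16) + (-5 + 0)))) = √(4242 + (-53 + (((9 - 3*√5) + 16) - 5))) = √(4242 + (-53 + ((25 - 3*√5) - 5))) = √(4242 + (-53 + (20 - 3*√5))) = √(4242 + (-33 - 3*√5)) = √(4209 - 3*√5)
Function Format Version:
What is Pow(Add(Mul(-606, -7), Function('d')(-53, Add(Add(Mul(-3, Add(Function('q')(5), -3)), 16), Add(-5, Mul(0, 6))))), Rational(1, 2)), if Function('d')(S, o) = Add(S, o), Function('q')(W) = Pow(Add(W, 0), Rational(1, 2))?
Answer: Pow(Add(4209, Mul(-3, Pow(5, Rational(1, 2)))), Rational(1, 2)) ≈ 64.825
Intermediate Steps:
Function('q')(W) = Pow(W, Rational(1, 2))
Pow(Add(Mul(-606, -7), Function('d')(-53, Add(Add(Mul(-3, Add(Function('q')(5), -3)), 16), Add(-5, Mul(0, 6))))), Rational(1, 2)) = Pow(Add(Mul(-606, -7), Add(-53, Add(Add(Mul(-3, Add(Pow(5, Rational(1, 2)), -3)), 16), Add(-5, Mul(0, 6))))), Rational(1, 2)) = Pow(Add(4242, Add(-53, Add(Add(Mul(-3, Add(-3, Pow(5, Rational(1, 2)))), 16), Add(-5, 0)))), Rational(1, 2)) = Pow(Add(4242, Add(-53, Add(Add(Add(9, Mul(-3, Pow(5, Rational(1, 2)))), 16), -5))), Rational(1, 2)) = Pow(Add(4242, Add(-53, Add(Add(25, Mul(-3, Pow(5, Rational(1, 2)))), -5))), Rational(1, 2)) = Pow(Add(4242, Add(-53, Add(20, Mul(-3, Pow(5, Rational(1, 2)))))), Rational(1, 2)) = Pow(Add(4242, Add(-33, Mul(-3, Pow(5, Rational(1, 2))))), Rational(1, 2)) = Pow(Add(4209, Mul(-3, Pow(5, Rational(1, 2)))), Rational(1, 2))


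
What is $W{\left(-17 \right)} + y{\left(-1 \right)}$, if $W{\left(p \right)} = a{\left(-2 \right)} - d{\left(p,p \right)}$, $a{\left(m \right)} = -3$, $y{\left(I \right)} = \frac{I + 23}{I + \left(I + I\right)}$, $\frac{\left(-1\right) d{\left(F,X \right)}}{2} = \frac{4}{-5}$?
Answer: $- \frac{179}{15} \approx -11.933$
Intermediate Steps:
$d{\left(F,X \right)} = \frac{8}{5}$ ($d{\left(F,X \right)} = - 2 \frac{4}{-5} = - 2 \cdot 4 \left(- \frac{1}{5}\right) = \left(-2\right) \left(- \frac{4}{5}\right) = \frac{8}{5}$)
$y{\left(I \right)} = \frac{23 + I}{3 I}$ ($y{\left(I \right)} = \frac{23 + I}{I + 2 I} = \frac{23 + I}{3 I}$)
$W{\left(p \right)} = - \frac{23}{5}$ ($W{\left(p \right)} = -3 - \frac{8}{5} = - \frac{23}{5}$)
$W{\left(-17 \right)} + y{\left(-1 \right)} = - \frac{23}{5} + \frac{23 - 1}{3 \left(-1\right)} = - \frac{23}{5} + \frac{1}{3} \left(-1\right) 22 = - \frac{23}{5} - \frac{22}{3} = - \frac{179}{15}$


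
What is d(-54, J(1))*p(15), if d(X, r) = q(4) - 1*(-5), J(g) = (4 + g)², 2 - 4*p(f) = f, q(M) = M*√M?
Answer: -169/4 ≈ -42.250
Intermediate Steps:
q(M) = M^(3/2)
p(f) = ½ - f/4
d(X, r) = 13 (d(X, r) = 4^(3/2) - 1*(-5) = 8 + 5 = 13)
d(-54, J(1))*p(15) = 13*(½ - ¼*15) = 13*(½ - 15/4) = 13*(-13/4) = -169/4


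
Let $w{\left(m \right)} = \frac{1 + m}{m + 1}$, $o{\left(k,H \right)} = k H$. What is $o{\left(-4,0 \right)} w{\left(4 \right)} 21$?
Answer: $0$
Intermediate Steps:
$o{\left(k,H \right)} = H k$
$w{\left(m \right)} = 1$ ($w{\left(m \right)} = \frac{1 + m}{1 + m} = 1$)
$o{\left(-4,0 \right)} w{\left(4 \right)} 21 = 0 \left(-4\right) 1 \cdot 21 = 0 \cdot 1 \cdot 21 = 0 \cdot 21 = 0$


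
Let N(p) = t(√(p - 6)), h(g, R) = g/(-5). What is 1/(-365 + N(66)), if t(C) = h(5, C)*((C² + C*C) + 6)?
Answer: -1/491 ≈ -0.0020367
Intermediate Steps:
h(g, R) = -g/5 (h(g, R) = g*(-⅕) = -g/5)
t(C) = -6 - 2*C² (t(C) = (-⅕*5)*((C² + C*C) + 6) = -((C² + C²) + 6) = -(2*C² + 6) = -(6 + 2*C²) = -6 - 2*C²)
N(p) = 6 - 2*p (N(p) = -6 - (-12 + 2*p) = -6 - 2*(-6 + p) = -6 + (12 - 2*p) = 6 - 2*p)
1/(-365 + N(66)) = 1/(-365 + (6 - 2*66)) = 1/(-365 + (6 - 132)) = 1/(-365 - 126) = 1/(-491) = -1/491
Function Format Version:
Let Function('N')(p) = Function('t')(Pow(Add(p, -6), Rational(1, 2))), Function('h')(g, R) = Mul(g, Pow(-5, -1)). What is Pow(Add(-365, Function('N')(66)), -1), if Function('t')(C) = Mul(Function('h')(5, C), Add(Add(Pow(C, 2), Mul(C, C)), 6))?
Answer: Rational(-1, 491) ≈ -0.0020367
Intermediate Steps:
Function('h')(g, R) = Mul(Rational(-1, 5), g) (Function('h')(g, R) = Mul(g, Rational(-1, 5)) = Mul(Rational(-1, 5), g))
Function('t')(C) = Add(-6, Mul(-2, Pow(C, 2))) (Function('t')(C) = Mul(Mul(Rational(-1, 5), 5), Add(Add(Pow(C, 2), Mul(C, C)), 6)) = Mul(-1, Add(Add(Pow(C, 2), Pow(C, 2)), 6)) = Mul(-1, Add(Mul(2, Pow(C, 2)), 6)) = Mul(-1, Add(6, Mul(2, Pow(C, 2)))) = Add(-6, Mul(-2, Pow(C, 2))))
Function('N')(p) = Add(6, Mul(-2, p)) (Function('N')(p) = Add(-6, Mul(-2, Pow(Pow(Add(p, -6), Rational(1, 2)), 2))) = Add(-6, Mul(-2, Pow(Pow(Add(-6, p), Rational(1, 2)), 2))) = Add(-6, Mul(-2, Add(-6, p))) = Add(-6, Add(12, Mul(-2, p))) = Add(6, Mul(-2, p)))
Pow(Add(-365, Function('N')(66)), -1) = Pow(Add(-365, Add(6, Mul(-2, 66))), -1) = Pow(Add(-365, Add(6, -132)), -1) = Pow(Add(-365, -126), -1) = Pow(-491, -1) = Rational(-1, 491)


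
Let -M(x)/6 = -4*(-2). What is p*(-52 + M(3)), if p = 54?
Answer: -5400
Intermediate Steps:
M(x) = -48 (M(x) = -(-24)*(-2) = -6*8 = -48)
p*(-52 + M(3)) = 54*(-52 - 48) = 54*(-100) = -5400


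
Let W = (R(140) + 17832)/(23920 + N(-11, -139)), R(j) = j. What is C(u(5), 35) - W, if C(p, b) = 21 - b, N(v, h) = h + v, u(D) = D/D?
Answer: -175376/11885 ≈ -14.756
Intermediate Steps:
u(D) = 1
W = 8986/11885 (W = (140 + 17832)/(23920 + (-139 - 11)) = 17972/(23920 - 150) = 17972/23770 = 17972*(1/23770) = 8986/11885 ≈ 0.75608)
C(u(5), 35) - W = (21 - 1*35) - 1*8986/11885 = (21 - 35) - 8986/11885 = -14 - 8986/11885 = -175376/11885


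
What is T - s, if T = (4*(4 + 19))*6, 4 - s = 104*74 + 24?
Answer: 8268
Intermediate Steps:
s = -7716 (s = 4 - (104*74 + 24) = 4 - (7696 + 24) = 4 - 1*7720 = 4 - 7720 = -7716)
T = 552 (T = (4*23)*6 = 92*6 = 552)
T - s = 552 - 1*(-7716) = 552 + 7716 = 8268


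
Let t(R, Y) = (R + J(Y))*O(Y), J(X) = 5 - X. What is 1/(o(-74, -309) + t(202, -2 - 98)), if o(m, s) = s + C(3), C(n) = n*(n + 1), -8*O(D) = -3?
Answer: -8/1455 ≈ -0.0054983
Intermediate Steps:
O(D) = 3/8 (O(D) = -⅛*(-3) = 3/8)
C(n) = n*(1 + n)
o(m, s) = 12 + s (o(m, s) = s + 3*(1 + 3) = s + 3*4 = s + 12 = 12 + s)
t(R, Y) = 15/8 - 3*Y/8 + 3*R/8 (t(R, Y) = (R + (5 - Y))*(3/8) = (5 + R - Y)*(3/8) = 15/8 - 3*Y/8 + 3*R/8)
1/(o(-74, -309) + t(202, -2 - 98)) = 1/((12 - 309) + (15/8 - 3*(-2 - 98)/8 + (3/8)*202)) = 1/(-297 + (15/8 - 3/8*(-100) + 303/4)) = 1/(-297 + (15/8 + 75/2 + 303/4)) = 1/(-297 + 921/8) = 1/(-1455/8) = -8/1455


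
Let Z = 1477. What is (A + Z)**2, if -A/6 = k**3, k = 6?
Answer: 32761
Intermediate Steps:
A = -1296 (A = -6*6**3 = -6*216 = -1296)
(A + Z)**2 = (-1296 + 1477)**2 = 181**2 = 32761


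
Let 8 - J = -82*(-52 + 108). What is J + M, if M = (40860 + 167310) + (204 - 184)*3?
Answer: 212830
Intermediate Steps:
M = 208230 (M = 208170 + 20*3 = 208170 + 60 = 208230)
J = 4600 (J = 8 - (-82)*(-52 + 108) = 8 - (-82)*56 = 8 - 1*(-4592) = 8 + 4592 = 4600)
J + M = 4600 + 208230 = 212830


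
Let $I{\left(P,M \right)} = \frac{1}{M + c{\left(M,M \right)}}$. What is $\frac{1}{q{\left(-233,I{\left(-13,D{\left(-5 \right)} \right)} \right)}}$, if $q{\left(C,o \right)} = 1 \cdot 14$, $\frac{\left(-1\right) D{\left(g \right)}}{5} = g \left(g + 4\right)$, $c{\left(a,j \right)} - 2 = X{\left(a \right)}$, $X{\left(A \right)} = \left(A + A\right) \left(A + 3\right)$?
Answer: $\frac{1}{14} \approx 0.071429$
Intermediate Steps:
$X{\left(A \right)} = 2 A \left(3 + A\right)$
$c{\left(a,j \right)} = 2 + 2 a \left(3 + a\right)$
$D{\left(g \right)} = - 5 g \left(4 + g\right)$ ($D{\left(g \right)} = - 5 g \left(g + 4\right) = - 5 g \left(4 + g\right)$)
$I{\left(P,M \right)} = \frac{1}{2 + M + 2 M \left(3 + M\right)}$ ($I{\left(P,M \right)} = \frac{1}{M + \left(2 + 2 M \left(3 + M\right)\right)} = \frac{1}{2 + M + 2 M \left(3 + M\right)}$)
$q{\left(C,o \right)} = 14$
$\frac{1}{q{\left(-233,I{\left(-13,D{\left(-5 \right)} \right)} \right)}} = \frac{1}{14}$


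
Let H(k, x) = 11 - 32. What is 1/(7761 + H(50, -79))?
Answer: 1/7740 ≈ 0.00012920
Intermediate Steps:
H(k, x) = -21
1/(7761 + H(50, -79)) = 1/(7761 - 21) = 1/7740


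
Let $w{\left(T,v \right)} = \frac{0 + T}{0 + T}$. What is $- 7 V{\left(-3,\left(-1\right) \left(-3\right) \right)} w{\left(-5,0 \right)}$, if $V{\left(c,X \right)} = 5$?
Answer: $-35$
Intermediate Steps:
$w{\left(T,v \right)} = 1$ ($w{\left(T,v \right)} = \frac{T}{T} = 1$)
$- 7 V{\left(-3,\left(-1\right) \left(-3\right) \right)} w{\left(-5,0 \right)} = \left(-7\right) 5 \cdot 1 = \left(-35\right) 1 = -35$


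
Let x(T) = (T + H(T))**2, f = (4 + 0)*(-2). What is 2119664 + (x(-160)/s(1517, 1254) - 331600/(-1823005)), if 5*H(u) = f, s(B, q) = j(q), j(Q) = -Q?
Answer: 12114017572585568/5715120675 ≈ 2.1196e+6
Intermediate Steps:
f = -8 (f = 4*(-2) = -8)
s(B, q) = -q
H(u) = -8/5 (H(u) = (1/5)*(-8) = -8/5)
x(T) = (-8/5 + T)**2 (x(T) = (T - 8/5)**2 = (-8/5 + T)**2)
2119664 + (x(-160)/s(1517, 1254) - 331600/(-1823005)) = 2119664 + (((-8 + 5*(-160))**2/25)/((-1*1254)) - 331600/(-1823005)) = 2119664 + (((-8 - 800)**2/25)/(-1254) - 331600*(-1/1823005)) = 2119664 + (((1/25)*(-808)**2)*(-1/1254) + 66320/364601) = 2119664 + (((1/25)*652864)*(-1/1254) + 66320/364601) = 2119664 + ((652864/25)*(-1/1254) + 66320/364601) = 2119664 + (-326432/15675 + 66320/364601) = 2119664 - 117977867632/5715120675 = 12114017572585568/5715120675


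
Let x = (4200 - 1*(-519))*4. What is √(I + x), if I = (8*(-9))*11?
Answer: 2*√4521 ≈ 134.48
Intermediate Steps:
x = 18876 (x = (4200 + 519)*4 = 4719*4 = 18876)
I = -792 (I = -72*11 = -792)
√(I + x) = √(-792 + 18876) = √18084 = 2*√4521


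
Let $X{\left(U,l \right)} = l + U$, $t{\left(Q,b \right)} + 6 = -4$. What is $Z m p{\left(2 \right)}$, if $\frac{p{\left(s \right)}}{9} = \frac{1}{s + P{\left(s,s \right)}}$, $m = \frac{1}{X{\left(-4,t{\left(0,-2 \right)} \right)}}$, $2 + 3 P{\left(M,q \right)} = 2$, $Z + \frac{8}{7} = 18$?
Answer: $- \frac{531}{98} \approx -5.4184$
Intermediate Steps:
$t{\left(Q,b \right)} = -10$ ($t{\left(Q,b \right)} = -6 - 4 = -10$)
$Z = \frac{118}{7}$ ($Z = - \frac{8}{7} + 18 = \frac{118}{7} \approx 16.857$)
$X{\left(U,l \right)} = U + l$
$P{\left(M,q \right)} = 0$ ($P{\left(M,q \right)} = - \frac{2}{3} + \frac{1}{3} \cdot 2 = - \frac{2}{3} + \frac{2}{3} = 0$)
$m = - \frac{1}{14}$ ($m = \frac{1}{-4 - 10} = \frac{1}{-14} = - \frac{1}{14} \approx -0.071429$)
$p{\left(s \right)} = \frac{9}{s}$ ($p{\left(s \right)} = \frac{9}{s + 0} = \frac{9}{s}$)
$Z m p{\left(2 \right)} = \frac{118}{7} \left(- \frac{1}{14}\right) \frac{9}{2} = - \frac{59 \cdot 9 \cdot \frac{1}{2}}{49} = \left(- \frac{59}{49}\right) \frac{9}{2} = - \frac{531}{98}$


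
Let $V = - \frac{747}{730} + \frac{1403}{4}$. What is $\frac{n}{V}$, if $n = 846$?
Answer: $\frac{1235160}{510601} \approx 2.419$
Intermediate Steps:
$V = \frac{510601}{1460}$ ($V = \left(-747\right) \frac{1}{730} + 1403 \cdot \frac{1}{4} = - \frac{747}{730} + \frac{1403}{4} = \frac{510601}{1460} \approx 349.73$)
$\frac{n}{V} = \frac{846}{\frac{510601}{1460}} = 846 \cdot \frac{1460}{510601} = \frac{1235160}{510601}$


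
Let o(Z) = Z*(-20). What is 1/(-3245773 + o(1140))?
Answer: -1/3268573 ≈ -3.0594e-7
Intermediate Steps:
o(Z) = -20*Z
1/(-3245773 + o(1140)) = 1/(-3245773 - 20*1140) = 1/(-3245773 - 22800) = 1/(-3268573) = -1/3268573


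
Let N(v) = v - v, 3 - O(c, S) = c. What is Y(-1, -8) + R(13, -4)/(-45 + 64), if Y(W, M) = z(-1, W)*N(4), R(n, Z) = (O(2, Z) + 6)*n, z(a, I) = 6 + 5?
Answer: 91/19 ≈ 4.7895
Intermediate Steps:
O(c, S) = 3 - c
N(v) = 0
z(a, I) = 11
R(n, Z) = 7*n (R(n, Z) = ((3 - 1*2) + 6)*n = ((3 - 2) + 6)*n = (1 + 6)*n = 7*n)
Y(W, M) = 0 (Y(W, M) = 11*0 = 0)
Y(-1, -8) + R(13, -4)/(-45 + 64) = 0 + (7*13)/(-45 + 64) = 0 + 91/19 = 91/19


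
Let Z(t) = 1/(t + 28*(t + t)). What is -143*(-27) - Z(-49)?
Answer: 10783774/2793 ≈ 3861.0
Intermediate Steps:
Z(t) = 1/(57*t) (Z(t) = 1/(t + 28*(2*t)) = 1/(t + 56*t) = 1/(57*t))
-143*(-27) - Z(-49) = -143*(-27) - 1/(57*(-49)) = 3861 - (-1)/(57*49) = 3861 - 1*(-1/2793) = 3861 + 1/2793 = 10783774/2793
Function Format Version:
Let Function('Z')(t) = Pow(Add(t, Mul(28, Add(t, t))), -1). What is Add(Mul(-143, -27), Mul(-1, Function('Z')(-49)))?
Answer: Rational(10783774, 2793) ≈ 3861.0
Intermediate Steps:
Function('Z')(t) = Mul(Rational(1, 57), Pow(t, -1)) (Function('Z')(t) = Pow(Add(t, Mul(28, Mul(2, t))), -1) = Pow(Add(t, Mul(56, t)), -1) = Pow(Mul(57, t), -1) = Mul(Rational(1, 57), Pow(t, -1)))
Add(Mul(-143, -27), Mul(-1, Function('Z')(-49))) = Add(Mul(-143, -27), Mul(-1, Mul(Rational(1, 57), Pow(-49, -1)))) = Add(3861, Mul(-1, Mul(Rational(1, 57), Rational(-1, 49)))) = Add(3861, Mul(-1, Rational(-1, 2793))) = Add(3861, Rational(1, 2793)) = Rational(10783774, 2793)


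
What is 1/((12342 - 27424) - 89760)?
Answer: -1/104842 ≈ -9.5382e-6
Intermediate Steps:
1/((12342 - 27424) - 89760) = 1/(-15082 - 89760) = 1/(-104842) = -1/104842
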